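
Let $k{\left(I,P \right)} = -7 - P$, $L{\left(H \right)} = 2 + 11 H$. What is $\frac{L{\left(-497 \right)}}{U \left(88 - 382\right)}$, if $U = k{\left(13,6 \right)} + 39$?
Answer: $\frac{5465}{7644} \approx 0.71494$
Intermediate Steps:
$U = 26$ ($U = \left(-7 - 6\right) + 39 = -13 + 39 = 26$)
$\frac{L{\left(-497 \right)}}{U \left(88 - 382\right)} = \frac{2 + 11 \left(-497\right)}{26 \left(88 - 382\right)} = \frac{2 - 5467}{26 \left(-294\right)} = - \frac{5465}{-7644} = \left(-5465\right) \left(- \frac{1}{7644}\right) = \frac{5465}{7644}$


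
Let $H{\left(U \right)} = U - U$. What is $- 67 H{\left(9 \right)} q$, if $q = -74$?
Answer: $0$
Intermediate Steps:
$H{\left(U \right)} = 0$
$- 67 H{\left(9 \right)} q = \left(-67\right) 0 \left(-74\right) = 0 \left(-74\right) = 0$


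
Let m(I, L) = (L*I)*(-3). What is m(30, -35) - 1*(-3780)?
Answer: 6930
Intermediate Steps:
m(I, L) = -3*I*L (m(I, L) = (I*L)*(-3) = -3*I*L)
m(30, -35) - 1*(-3780) = -3*30*(-35) - 1*(-3780) = 3150 + 3780 = 6930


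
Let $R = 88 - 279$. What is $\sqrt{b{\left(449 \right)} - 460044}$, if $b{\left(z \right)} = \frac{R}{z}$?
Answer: $\frac{11 i \sqrt{766491043}}{449} \approx 678.27 i$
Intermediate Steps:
$R = -191$
$b{\left(z \right)} = - \frac{191}{z}$
$\sqrt{b{\left(449 \right)} - 460044} = \sqrt{- \frac{191}{449} - 460044} = \sqrt{- \frac{206559947}{449}} = \frac{11 i \sqrt{766491043}}{449}$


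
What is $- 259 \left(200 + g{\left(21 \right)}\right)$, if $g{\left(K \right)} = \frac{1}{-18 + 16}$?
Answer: $- \frac{103341}{2} \approx -51671.0$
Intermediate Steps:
$g{\left(K \right)} = - \frac{1}{2}$ ($g{\left(K \right)} = \frac{1}{-2} = - \frac{1}{2}$)
$- 259 \left(200 + g{\left(21 \right)}\right) = - 259 \left(200 - \frac{1}{2}\right) = \left(-259\right) \frac{399}{2} = - \frac{103341}{2}$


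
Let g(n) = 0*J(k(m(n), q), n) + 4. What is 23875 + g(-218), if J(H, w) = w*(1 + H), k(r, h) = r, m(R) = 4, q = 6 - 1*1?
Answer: 23879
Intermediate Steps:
q = 5 (q = 6 - 1 = 5)
g(n) = 4 (g(n) = 0*(n*(1 + 4)) + 4 = 0*(n*5) + 4 = 0*(5*n) + 4 = 0 + 4 = 4)
23875 + g(-218) = 23875 + 4 = 23879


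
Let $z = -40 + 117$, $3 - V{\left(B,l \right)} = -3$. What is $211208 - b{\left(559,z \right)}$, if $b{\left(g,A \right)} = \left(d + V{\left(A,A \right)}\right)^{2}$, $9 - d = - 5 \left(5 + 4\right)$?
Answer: $207608$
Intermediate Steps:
$V{\left(B,l \right)} = 6$ ($V{\left(B,l \right)} = 3 - -3 = 3 + 3 = 6$)
$z = 77$
$d = 54$ ($d = 9 - - 5 \left(5 + 4\right) = 9 - \left(-5\right) 9 = 9 - -45 = 9 + 45 = 54$)
$b{\left(g,A \right)} = 3600$ ($b{\left(g,A \right)} = \left(54 + 6\right)^{2} = 60^{2} = 3600$)
$211208 - b{\left(559,z \right)} = 211208 - 3600 = 207608$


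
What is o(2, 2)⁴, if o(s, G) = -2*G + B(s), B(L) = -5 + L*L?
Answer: 625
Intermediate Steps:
B(L) = -5 + L²
o(s, G) = -5 + s² - 2*G (o(s, G) = -2*G + (-5 + s²) = -5 + s² - 2*G)
o(2, 2)⁴ = (-5 + 2² - 2*2)⁴ = (-5 + 4 - 4)⁴ = (-5)⁴ = 625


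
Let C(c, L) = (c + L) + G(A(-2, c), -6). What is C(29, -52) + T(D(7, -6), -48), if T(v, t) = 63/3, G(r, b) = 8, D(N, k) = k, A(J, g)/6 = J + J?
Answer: 6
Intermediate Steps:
A(J, g) = 12*J (A(J, g) = 6*(J + J) = 6*(2*J) = 12*J)
T(v, t) = 21 (T(v, t) = 63*(⅓) = 21)
C(c, L) = 8 + L + c (C(c, L) = (c + L) + 8 = (L + c) + 8 = 8 + L + c)
C(29, -52) + T(D(7, -6), -48) = (8 - 52 + 29) + 21 = -15 + 21 = 6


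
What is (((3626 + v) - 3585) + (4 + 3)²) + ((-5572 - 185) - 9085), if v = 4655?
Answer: -10097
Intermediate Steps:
(((3626 + v) - 3585) + (4 + 3)²) + ((-5572 - 185) - 9085) = (((3626 + 4655) - 3585) + (4 + 3)²) + ((-5572 - 185) - 9085) = ((8281 - 3585) + 7²) + (-5757 - 9085) = (4696 + 49) - 14842 = 4745 - 14842 = -10097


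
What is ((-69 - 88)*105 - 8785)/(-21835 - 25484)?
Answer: 25270/47319 ≈ 0.53403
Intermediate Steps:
((-69 - 88)*105 - 8785)/(-21835 - 25484) = (-157*105 - 8785)/(-47319) = (-16485 - 8785)*(-1/47319) = -25270*(-1/47319) = 25270/47319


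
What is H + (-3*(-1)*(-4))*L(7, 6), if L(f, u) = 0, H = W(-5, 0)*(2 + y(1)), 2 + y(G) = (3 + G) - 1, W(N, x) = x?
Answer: 0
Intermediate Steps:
y(G) = G (y(G) = -2 + ((3 + G) - 1) = -2 + (2 + G) = G)
H = 0 (H = 0*(2 + 1) = 0*3 = 0)
H + (-3*(-1)*(-4))*L(7, 6) = 0 + (-3*(-1)*(-4))*0 = 0 + (3*(-4))*0 = 0 - 12*0 = 0 + 0 = 0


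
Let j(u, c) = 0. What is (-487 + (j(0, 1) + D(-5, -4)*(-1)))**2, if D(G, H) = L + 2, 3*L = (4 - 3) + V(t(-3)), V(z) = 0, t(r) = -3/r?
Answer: 2155024/9 ≈ 2.3945e+5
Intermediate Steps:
L = 1/3 (L = ((4 - 3) + 0)/3 = (1 + 0)/3 = (1/3)*1 = 1/3 ≈ 0.33333)
D(G, H) = 7/3 (D(G, H) = 1/3 + 2 = 7/3)
(-487 + (j(0, 1) + D(-5, -4)*(-1)))**2 = (-487 + (0 + (7/3)*(-1)))**2 = (-487 + (0 - 7/3))**2 = (-487 - 7/3)**2 = (-1468/3)**2 = 2155024/9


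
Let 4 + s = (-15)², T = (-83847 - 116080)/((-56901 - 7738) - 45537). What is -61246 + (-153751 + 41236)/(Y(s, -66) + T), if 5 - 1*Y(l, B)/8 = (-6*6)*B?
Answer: -127968374584846/2089618441 ≈ -61240.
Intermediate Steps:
T = 199927/110176 (T = -199927/(-64639 - 45537) = -199927/(-110176) = -199927*(-1/110176) = 199927/110176 ≈ 1.8146)
s = 221 (s = -4 + (-15)² = -4 + 225 = 221)
Y(l, B) = 40 + 288*B (Y(l, B) = 40 - 8*(-6*6)*B = 40 - (-288)*B = 40 + 288*B)
-61246 + (-153751 + 41236)/(Y(s, -66) + T) = -61246 + (-153751 + 41236)/((40 + 288*(-66)) + 199927/110176) = -61246 - 112515/((40 - 19008) + 199927/110176) = -61246 - 112515/(-18968 + 199927/110176) = -61246 - 112515/(-2089618441/110176) = -61246 - 112515*(-110176/2089618441) = -61246 + 12396452640/2089618441 = -127968374584846/2089618441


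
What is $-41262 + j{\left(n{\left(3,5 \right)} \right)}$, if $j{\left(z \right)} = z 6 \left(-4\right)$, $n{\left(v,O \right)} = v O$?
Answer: $-41622$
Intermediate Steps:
$n{\left(v,O \right)} = O v$
$j{\left(z \right)} = - 24 z$ ($j{\left(z \right)} = 6 z \left(-4\right) = - 24 z$)
$-41262 + j{\left(n{\left(3,5 \right)} \right)} = -41262 - 24 \cdot 5 \cdot 3 = -41262 - 360 = -41622$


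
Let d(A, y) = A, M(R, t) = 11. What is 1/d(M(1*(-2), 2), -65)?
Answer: 1/11 ≈ 0.090909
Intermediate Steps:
1/d(M(1*(-2), 2), -65) = 1/11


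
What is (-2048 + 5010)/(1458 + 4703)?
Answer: 2962/6161 ≈ 0.48077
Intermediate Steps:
(-2048 + 5010)/(1458 + 4703) = 2962/6161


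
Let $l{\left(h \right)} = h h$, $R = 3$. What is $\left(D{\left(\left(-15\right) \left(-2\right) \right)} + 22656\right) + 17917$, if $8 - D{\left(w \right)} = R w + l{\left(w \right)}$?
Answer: $39591$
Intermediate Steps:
$l{\left(h \right)} = h^{2}$
$D{\left(w \right)} = 8 - w^{2} - 3 w$ ($D{\left(w \right)} = 8 - \left(3 w + w^{2}\right) = 8 - \left(w^{2} + 3 w\right) = 8 - w^{2} - 3 w$)
$\left(D{\left(\left(-15\right) \left(-2\right) \right)} + 22656\right) + 17917 = \left(\left(8 - \left(\left(-15\right) \left(-2\right)\right)^{2} - 3 \left(\left(-15\right) \left(-2\right)\right)\right) + 22656\right) + 17917 = \left(\left(8 - 30^{2} - 90\right) + 22656\right) + 17917 = \left(\left(8 - 900 - 90\right) + 22656\right) + 17917 = \left(-982 + 22656\right) + 17917 = 21674 + 17917 = 39591$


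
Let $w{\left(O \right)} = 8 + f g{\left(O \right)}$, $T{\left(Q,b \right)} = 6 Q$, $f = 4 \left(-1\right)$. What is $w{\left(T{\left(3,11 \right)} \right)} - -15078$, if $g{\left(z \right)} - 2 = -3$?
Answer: $15090$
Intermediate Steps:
$f = -4$
$g{\left(z \right)} = -1$ ($g{\left(z \right)} = 2 - 3 = -1$)
$w{\left(O \right)} = 12$ ($w{\left(O \right)} = 8 - -4 = 8 + 4 = 12$)
$w{\left(T{\left(3,11 \right)} \right)} - -15078 = 12 - -15078 = 12 + 15078 = 15090$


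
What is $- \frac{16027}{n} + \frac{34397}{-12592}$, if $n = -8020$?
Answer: $- \frac{18512989}{25246960} \approx -0.73328$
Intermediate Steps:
$- \frac{16027}{n} + \frac{34397}{-12592} = - \frac{16027}{-8020} + \frac{34397}{-12592} = \left(-16027\right) \left(- \frac{1}{8020}\right) + 34397 \left(- \frac{1}{12592}\right) = \frac{16027}{8020} - \frac{34397}{12592} = - \frac{18512989}{25246960}$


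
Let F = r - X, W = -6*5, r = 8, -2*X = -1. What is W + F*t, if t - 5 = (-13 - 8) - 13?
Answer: -495/2 ≈ -247.50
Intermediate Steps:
X = ½ (X = -½*(-1) = ½ ≈ 0.50000)
W = -30
F = 15/2 (F = 8 - 1*½ = 8 - ½ = 15/2 ≈ 7.5000)
t = -29 (t = 5 + ((-13 - 8) - 13) = 5 + (-21 - 13) = 5 - 34 = -29)
W + F*t = -30 + (15/2)*(-29) = -30 - 435/2 = -495/2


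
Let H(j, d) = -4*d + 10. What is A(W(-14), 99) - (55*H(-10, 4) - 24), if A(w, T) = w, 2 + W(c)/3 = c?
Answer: 306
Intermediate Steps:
W(c) = -6 + 3*c
H(j, d) = 10 - 4*d
A(W(-14), 99) - (55*H(-10, 4) - 24) = (-6 + 3*(-14)) - (55*(10 - 4*4) - 24) = (-6 - 42) - (55*(10 - 16) - 24) = -48 - (55*(-6) - 24) = -48 - (-330 - 24) = -48 - 1*(-354) = -48 + 354 = 306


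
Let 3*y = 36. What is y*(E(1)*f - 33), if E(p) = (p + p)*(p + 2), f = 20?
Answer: 1044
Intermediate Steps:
y = 12 (y = (⅓)*36 = 12)
E(p) = 2*p*(2 + p) (E(p) = (2*p)*(2 + p) = 2*p*(2 + p))
y*(E(1)*f - 33) = 12*((2*1*(2 + 1))*20 - 33) = 12*((2*1*3)*20 - 33) = 12*(6*20 - 33) = 12*(120 - 33) = 12*87 = 1044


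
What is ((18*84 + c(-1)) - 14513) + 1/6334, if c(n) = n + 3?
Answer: -82335665/6334 ≈ -12999.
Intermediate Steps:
c(n) = 3 + n
((18*84 + c(-1)) - 14513) + 1/6334 = ((18*84 + (3 - 1)) - 14513) + 1/6334 = ((1512 + 2) - 14513) + 1/6334 = (1514 - 14513) + 1/6334 = -12999 + 1/6334 = -82335665/6334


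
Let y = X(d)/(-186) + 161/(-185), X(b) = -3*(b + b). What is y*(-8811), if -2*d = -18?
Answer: 29305386/5735 ≈ 5109.9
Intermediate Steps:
d = 9 (d = -½*(-18) = 9)
X(b) = -6*b
y = -3326/5735 (y = -6*9/(-186) + 161/(-185) = -54*(-1/186) + 161*(-1/185) = 9/31 - 161/185 = -3326/5735 ≈ -0.57995)
y*(-8811) = -3326/5735*(-8811) = 29305386/5735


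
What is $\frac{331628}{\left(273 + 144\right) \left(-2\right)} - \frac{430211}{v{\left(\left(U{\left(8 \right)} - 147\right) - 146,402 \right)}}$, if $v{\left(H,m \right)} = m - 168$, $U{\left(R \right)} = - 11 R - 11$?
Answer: $- \frac{72732821}{32526} \approx -2236.1$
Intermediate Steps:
$U{\left(R \right)} = -11 - 11 R$
$v{\left(H,m \right)} = -168 + m$ ($v{\left(H,m \right)} = m - 168 = -168 + m$)
$\frac{331628}{\left(273 + 144\right) \left(-2\right)} - \frac{430211}{v{\left(\left(U{\left(8 \right)} - 147\right) - 146,402 \right)}} = \frac{331628}{\left(273 + 144\right) \left(-2\right)} - \frac{430211}{-168 + 402} = \frac{331628}{417 \left(-2\right)} - \frac{430211}{234} = \frac{331628}{-834} - \frac{430211}{234} = 331628 \left(- \frac{1}{834}\right) - \frac{430211}{234} = - \frac{165814}{417} - \frac{430211}{234} = - \frac{72732821}{32526}$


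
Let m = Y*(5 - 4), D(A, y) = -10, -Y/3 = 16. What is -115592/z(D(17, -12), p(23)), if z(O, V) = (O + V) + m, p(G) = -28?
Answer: 57796/43 ≈ 1344.1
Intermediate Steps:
Y = -48 (Y = -3*16 = -48)
m = -48 (m = -48*(5 - 4) = -48*1 = -48)
z(O, V) = -48 + O + V (z(O, V) = (O + V) - 48 = -48 + O + V)
-115592/z(D(17, -12), p(23)) = -115592/(-48 - 10 - 28) = -115592/(-86) = -115592*(-1/86) = 57796/43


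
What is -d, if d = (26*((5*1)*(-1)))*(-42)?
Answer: -5460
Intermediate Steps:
d = 5460 (d = (26*(5*(-1)))*(-42) = (26*(-5))*(-42) = -130*(-42) = 5460)
-d = -1*5460 = -5460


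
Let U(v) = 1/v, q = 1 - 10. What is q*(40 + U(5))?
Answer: -1809/5 ≈ -361.80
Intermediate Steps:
q = -9
q*(40 + U(5)) = -9*(40 + 1/5) = -9*(40 + ⅕) = -9*201/5 = -1809/5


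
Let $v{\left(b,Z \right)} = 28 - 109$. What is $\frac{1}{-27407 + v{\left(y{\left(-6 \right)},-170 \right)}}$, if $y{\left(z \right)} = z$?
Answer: $- \frac{1}{27488} \approx -3.6379 \cdot 10^{-5}$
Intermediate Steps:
$v{\left(b,Z \right)} = -81$
$\frac{1}{-27407 + v{\left(y{\left(-6 \right)},-170 \right)}} = \frac{1}{-27407 - 81} = \frac{1}{-27488} = - \frac{1}{27488}$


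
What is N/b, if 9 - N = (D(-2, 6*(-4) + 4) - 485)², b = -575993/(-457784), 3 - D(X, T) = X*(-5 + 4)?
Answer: -107234528648/575993 ≈ -1.8617e+5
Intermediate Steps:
D(X, T) = 3 + X (D(X, T) = 3 - X*(-5 + 4) = 3 - X*(-1) = 3 - (-1)*X = 3 + X)
b = 575993/457784 (b = -575993*(-1/457784) = 575993/457784 ≈ 1.2582)
N = -234247 (N = 9 - ((3 - 2) - 485)² = 9 - (1 - 485)² = 9 - 1*(-484)² = 9 - 1*234256 = 9 - 234256 = -234247)
N/b = -234247/575993/457784 = -234247*457784/575993 = -107234528648/575993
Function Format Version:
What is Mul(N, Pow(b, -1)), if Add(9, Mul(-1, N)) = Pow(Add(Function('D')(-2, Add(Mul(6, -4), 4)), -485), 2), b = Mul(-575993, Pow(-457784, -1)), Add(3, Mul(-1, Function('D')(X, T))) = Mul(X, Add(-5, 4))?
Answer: Rational(-107234528648, 575993) ≈ -1.8617e+5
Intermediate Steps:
Function('D')(X, T) = Add(3, X) (Function('D')(X, T) = Add(3, Mul(-1, Mul(X, Add(-5, 4)))) = Add(3, Mul(-1, Mul(X, -1))) = Add(3, Mul(-1, Mul(-1, X))) = Add(3, X))
b = Rational(575993, 457784) (b = Mul(-575993, Rational(-1, 457784)) = Rational(575993, 457784) ≈ 1.2582)
N = -234247 (N = Add(9, Mul(-1, Pow(Add(Add(3, -2), -485), 2))) = Add(9, Mul(-1, Pow(Add(1, -485), 2))) = Add(9, Mul(-1, Pow(-484, 2))) = Add(9, Mul(-1, 234256)) = Add(9, -234256) = -234247)
Mul(N, Pow(b, -1)) = Mul(-234247, Pow(Rational(575993, 457784), -1)) = Mul(-234247, Rational(457784, 575993)) = Rational(-107234528648, 575993)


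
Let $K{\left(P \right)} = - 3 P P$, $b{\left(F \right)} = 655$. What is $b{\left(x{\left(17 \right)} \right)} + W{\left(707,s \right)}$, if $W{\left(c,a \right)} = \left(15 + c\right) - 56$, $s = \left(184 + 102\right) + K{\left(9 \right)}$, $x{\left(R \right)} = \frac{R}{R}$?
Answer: $1321$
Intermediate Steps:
$x{\left(R \right)} = 1$
$K{\left(P \right)} = - 3 P^{2}$
$s = 43$ ($s = \left(184 + 102\right) - 3 \cdot 9^{2} = 286 - 243 = 43$)
$W{\left(c,a \right)} = -41 + c$
$b{\left(x{\left(17 \right)} \right)} + W{\left(707,s \right)} = 655 + \left(-41 + 707\right) = 655 + 666 = 1321$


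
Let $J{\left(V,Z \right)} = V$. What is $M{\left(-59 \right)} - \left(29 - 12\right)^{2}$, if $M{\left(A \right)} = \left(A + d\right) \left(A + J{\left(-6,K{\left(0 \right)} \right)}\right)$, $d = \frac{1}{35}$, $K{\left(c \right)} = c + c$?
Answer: $\frac{24809}{7} \approx 3544.1$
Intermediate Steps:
$K{\left(c \right)} = 2 c$
$d = \frac{1}{35} \approx 0.028571$
$M{\left(A \right)} = \left(-6 + A\right) \left(\frac{1}{35} + A\right)$ ($M{\left(A \right)} = \left(A + \frac{1}{35}\right) \left(A - 6\right) = \left(\frac{1}{35} + A\right) \left(-6 + A\right) = \left(-6 + A\right) \left(\frac{1}{35} + A\right)$)
$M{\left(-59 \right)} - \left(29 - 12\right)^{2} = \left(- \frac{6}{35} + \left(-59\right)^{2} - - \frac{12331}{35}\right) - \left(29 - 12\right)^{2} = \left(- \frac{6}{35} + 3481 + \frac{12331}{35}\right) - 17^{2} = \frac{26832}{7} - 289 = \frac{24809}{7}$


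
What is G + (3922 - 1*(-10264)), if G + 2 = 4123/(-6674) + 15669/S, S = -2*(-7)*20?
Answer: 13304672473/934360 ≈ 14239.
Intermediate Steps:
S = 280 (S = 14*20 = 280)
G = 49841513/934360 (G = -2 + (4123/(-6674) + 15669/280) = -2 + (4123*(-1/6674) + 15669*(1/280)) = -2 + (-4123/6674 + 15669/280) = -2 + 51710233/934360 = 49841513/934360 ≈ 53.343)
G + (3922 - 1*(-10264)) = 49841513/934360 + (3922 - 1*(-10264)) = 49841513/934360 + (3922 + 10264) = 49841513/934360 + 14186 = 13304672473/934360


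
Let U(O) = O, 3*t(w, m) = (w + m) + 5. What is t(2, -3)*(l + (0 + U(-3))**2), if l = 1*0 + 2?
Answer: 44/3 ≈ 14.667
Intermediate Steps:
t(w, m) = 5/3 + m/3 + w/3 (t(w, m) = ((w + m) + 5)/3 = ((m + w) + 5)/3 = (5 + m + w)/3 = 5/3 + m/3 + w/3)
l = 2 (l = 0 + 2 = 2)
t(2, -3)*(l + (0 + U(-3))**2) = (5/3 + (1/3)*(-3) + (1/3)*2)*(2 + (0 - 3)**2) = (5/3 - 1 + 2/3)*(2 + (-3)**2) = 4*(2 + 9)/3 = (4/3)*11 = 44/3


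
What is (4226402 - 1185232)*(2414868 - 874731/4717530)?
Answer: 1154855047522403051/157251 ≈ 7.3440e+12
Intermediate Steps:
(4226402 - 1185232)*(2414868 - 874731/4717530) = 3041170*(2414868 - 874731*1/4717530) = 3041170*(2414868 - 291577/1572510) = 3041170*(3797403787103/1572510) = 1154855047522403051/157251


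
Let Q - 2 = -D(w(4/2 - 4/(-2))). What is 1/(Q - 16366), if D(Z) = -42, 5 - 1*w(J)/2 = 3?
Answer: -1/16322 ≈ -6.1267e-5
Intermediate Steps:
w(J) = 4 (w(J) = 10 - 2*3 = 10 - 6 = 4)
Q = 44 (Q = 2 - 1*(-42) = 2 + 42 = 44)
1/(Q - 16366) = 1/(44 - 16366) = 1/(-16322) = -1/16322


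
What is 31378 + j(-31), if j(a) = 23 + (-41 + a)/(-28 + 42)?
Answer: 219771/7 ≈ 31396.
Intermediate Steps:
j(a) = 281/14 + a/14 (j(a) = 23 + (-41 + a)/14 = 23 + (-41 + a)*(1/14) = 23 + (-41/14 + a/14) = 281/14 + a/14)
31378 + j(-31) = 31378 + (281/14 + (1/14)*(-31)) = 31378 + (281/14 - 31/14) = 31378 + 125/7 = 219771/7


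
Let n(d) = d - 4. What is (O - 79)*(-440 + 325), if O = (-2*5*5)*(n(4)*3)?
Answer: 9085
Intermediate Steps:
n(d) = -4 + d
O = 0 (O = (-2*5*5)*((-4 + 4)*3) = (-10*5)*(0*3) = -50*0 = 0)
(O - 79)*(-440 + 325) = (0 - 79)*(-440 + 325) = -79*(-115) = 9085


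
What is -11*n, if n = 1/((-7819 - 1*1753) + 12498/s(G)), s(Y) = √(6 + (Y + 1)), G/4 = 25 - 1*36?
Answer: 11*√37/(2*(4786*√37 + 6249*I)) ≈ 0.0010986 - 0.00023581*I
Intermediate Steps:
G = -44 (G = 4*(25 - 1*36) = 4*(25 - 36) = 4*(-11) = -44)
s(Y) = √(7 + Y) (s(Y) = √(6 + (1 + Y)) = √(7 + Y))
n = 1/(-9572 - 12498*I*√37/37) (n = 1/((-7819 - 1*1753) + 12498/(√(7 - 44))) = 1/((-7819 - 1753) + 12498/(√(-37))) = 1/(-9572 + 12498/((I*√37))) = 1/(-9572 + 12498*(-I*√37/37)) = 1/(-9572 - 12498*I*√37/37) ≈ -9.987e-5 + 2.1437e-5*I)
-11*n = -11*(-88541/886564453 + 6249*I*√37/1773128906) = 973951/886564453 - 68739*I*√37/1773128906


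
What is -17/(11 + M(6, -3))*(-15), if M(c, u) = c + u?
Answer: 255/14 ≈ 18.214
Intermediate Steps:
-17/(11 + M(6, -3))*(-15) = -17/(11 + (6 - 3))*(-15) = -17/(11 + 3)*(-15) = -17/14*(-15) = 255/14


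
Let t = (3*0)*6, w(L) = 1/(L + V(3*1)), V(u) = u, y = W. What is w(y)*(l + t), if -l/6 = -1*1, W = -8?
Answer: -6/5 ≈ -1.2000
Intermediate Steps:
y = -8
w(L) = 1/(3 + L) (w(L) = 1/(L + 3*1) = 1/(L + 3) = 1/(3 + L))
l = 6 (l = -(-6) = -6*(-1) = 6)
t = 0 (t = 0*6 = 0)
w(y)*(l + t) = (6 + 0)/(3 - 8) = 6/(-5) = -⅕*6 = -6/5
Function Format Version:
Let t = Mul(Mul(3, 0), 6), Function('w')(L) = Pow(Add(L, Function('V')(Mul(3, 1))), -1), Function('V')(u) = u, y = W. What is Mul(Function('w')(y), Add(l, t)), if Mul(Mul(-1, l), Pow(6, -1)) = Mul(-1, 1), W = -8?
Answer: Rational(-6, 5) ≈ -1.2000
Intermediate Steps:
y = -8
Function('w')(L) = Pow(Add(3, L), -1) (Function('w')(L) = Pow(Add(L, Mul(3, 1)), -1) = Pow(Add(L, 3), -1) = Pow(Add(3, L), -1))
l = 6 (l = Mul(-6, Mul(-1, 1)) = Mul(-6, -1) = 6)
t = 0 (t = Mul(0, 6) = 0)
Mul(Function('w')(y), Add(l, t)) = Mul(Pow(Add(3, -8), -1), Add(6, 0)) = Mul(Pow(-5, -1), 6) = Mul(Rational(-1, 5), 6) = Rational(-6, 5)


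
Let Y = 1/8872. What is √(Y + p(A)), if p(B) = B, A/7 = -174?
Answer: I*√23967918710/4436 ≈ 34.9*I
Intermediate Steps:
A = -1218 (A = 7*(-174) = -1218)
Y = 1/8872 ≈ 0.00011271
√(Y + p(A)) = √(1/8872 - 1218) = √(-10806095/8872) = I*√23967918710/4436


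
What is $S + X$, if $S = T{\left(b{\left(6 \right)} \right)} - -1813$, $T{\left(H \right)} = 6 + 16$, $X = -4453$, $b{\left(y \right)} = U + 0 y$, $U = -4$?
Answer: $-2618$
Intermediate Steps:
$b{\left(y \right)} = -4$ ($b{\left(y \right)} = -4 + 0 y = -4 + 0 = -4$)
$T{\left(H \right)} = 22$
$S = 1835$ ($S = 22 - -1813 = 22 + 1813 = 1835$)
$S + X = 1835 - 4453 = -2618$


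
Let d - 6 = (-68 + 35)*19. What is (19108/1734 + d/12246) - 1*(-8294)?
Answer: 1728945035/208182 ≈ 8305.0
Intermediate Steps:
d = -621 (d = 6 + (-68 + 35)*19 = 6 - 33*19 = 6 - 627 = -621)
(19108/1734 + d/12246) - 1*(-8294) = (19108/1734 - 621/12246) - 1*(-8294) = (19108*(1/1734) - 621*1/12246) + 8294 = (562/51 - 207/4082) + 8294 = 2283527/208182 + 8294 = 1728945035/208182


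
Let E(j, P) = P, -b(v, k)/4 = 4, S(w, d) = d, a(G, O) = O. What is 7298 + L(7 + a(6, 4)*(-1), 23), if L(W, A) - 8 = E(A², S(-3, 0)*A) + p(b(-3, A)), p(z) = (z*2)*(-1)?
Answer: 7338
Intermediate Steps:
b(v, k) = -16 (b(v, k) = -4*4 = -16)
p(z) = -2*z (p(z) = (2*z)*(-1) = -2*z)
L(W, A) = 40 (L(W, A) = 8 + (0*A - 2*(-16)) = 8 + (0 + 32) = 8 + 32 = 40)
7298 + L(7 + a(6, 4)*(-1), 23) = 7298 + 40 = 7338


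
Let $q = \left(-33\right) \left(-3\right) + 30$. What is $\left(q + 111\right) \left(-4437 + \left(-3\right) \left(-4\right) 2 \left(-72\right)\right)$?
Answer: $-1479600$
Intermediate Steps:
$q = 129$ ($q = 99 + 30 = 129$)
$\left(q + 111\right) \left(-4437 + \left(-3\right) \left(-4\right) 2 \left(-72\right)\right) = \left(129 + 111\right) \left(-4437 + \left(-3\right) \left(-4\right) 2 \left(-72\right)\right) = 240 \left(-4437 + 12 \cdot 2 \left(-72\right)\right) = 240 \left(-4437 + 24 \left(-72\right)\right) = 240 \left(-4437 - 1728\right) = 240 \left(-6165\right) = -1479600$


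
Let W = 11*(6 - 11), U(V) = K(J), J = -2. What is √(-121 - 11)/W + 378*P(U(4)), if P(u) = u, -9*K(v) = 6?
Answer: -252 - 2*I*√33/55 ≈ -252.0 - 0.20889*I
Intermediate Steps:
K(v) = -⅔ (K(v) = -⅑*6 = -⅔)
U(V) = -⅔
W = -55 (W = 11*(-5) = -55)
√(-121 - 11)/W + 378*P(U(4)) = √(-121 - 11)/(-55) + 378*(-⅔) = √(-132)*(-1/55) - 252 = (2*I*√33)*(-1/55) - 252 = -2*I*√33/55 - 252 = -252 - 2*I*√33/55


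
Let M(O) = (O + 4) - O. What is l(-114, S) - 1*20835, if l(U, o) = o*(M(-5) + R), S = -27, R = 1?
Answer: -20970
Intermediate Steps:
M(O) = 4 (M(O) = (4 + O) - O = 4)
l(U, o) = 5*o (l(U, o) = o*(4 + 1) = o*5 = 5*o)
l(-114, S) - 1*20835 = 5*(-27) - 1*20835 = -135 - 20835 = -20970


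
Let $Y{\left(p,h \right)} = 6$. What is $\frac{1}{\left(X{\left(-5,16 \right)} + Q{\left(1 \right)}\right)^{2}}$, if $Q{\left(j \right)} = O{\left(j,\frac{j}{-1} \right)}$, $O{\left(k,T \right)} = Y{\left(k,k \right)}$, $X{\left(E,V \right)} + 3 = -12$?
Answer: $\frac{1}{81} \approx 0.012346$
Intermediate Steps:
$X{\left(E,V \right)} = -15$ ($X{\left(E,V \right)} = -3 - 12 = -15$)
$O{\left(k,T \right)} = 6$
$Q{\left(j \right)} = 6$
$\frac{1}{\left(X{\left(-5,16 \right)} + Q{\left(1 \right)}\right)^{2}} = \frac{1}{\left(-15 + 6\right)^{2}} = \frac{1}{\left(-9\right)^{2}} = \frac{1}{81}$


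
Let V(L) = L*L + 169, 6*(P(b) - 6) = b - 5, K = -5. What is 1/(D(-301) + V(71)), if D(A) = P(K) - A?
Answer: 3/16546 ≈ 0.00018131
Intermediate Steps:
P(b) = 31/6 + b/6 (P(b) = 6 + (b - 5)/6 = 6 + (-5 + b)/6 = 6 + (-⅚ + b/6) = 31/6 + b/6)
D(A) = 13/3 - A (D(A) = (31/6 + (⅙)*(-5)) - A = (31/6 - ⅚) - A = 13/3 - A)
V(L) = 169 + L² (V(L) = L² + 169 = 169 + L²)
1/(D(-301) + V(71)) = 1/((13/3 - 1*(-301)) + (169 + 71²)) = 1/((13/3 + 301) + (169 + 5041)) = 1/(916/3 + 5210) = 1/(16546/3) = 3/16546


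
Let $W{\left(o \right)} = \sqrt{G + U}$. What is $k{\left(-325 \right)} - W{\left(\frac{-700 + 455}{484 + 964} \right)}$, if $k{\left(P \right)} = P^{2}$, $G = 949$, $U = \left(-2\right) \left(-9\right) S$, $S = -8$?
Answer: $105625 - \sqrt{805} \approx 1.056 \cdot 10^{5}$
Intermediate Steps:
$U = -144$ ($U = \left(-2\right) \left(-9\right) \left(-8\right) = 18 \left(-8\right) = -144$)
$W{\left(o \right)} = \sqrt{805}$ ($W{\left(o \right)} = \sqrt{949 - 144} = \sqrt{805}$)
$k{\left(-325 \right)} - W{\left(\frac{-700 + 455}{484 + 964} \right)} = \left(-325\right)^{2} - \sqrt{805} = 105625 - \sqrt{805}$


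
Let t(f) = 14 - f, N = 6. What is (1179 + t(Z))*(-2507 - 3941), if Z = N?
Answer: -7653776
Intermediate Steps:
Z = 6
(1179 + t(Z))*(-2507 - 3941) = (1179 + (14 - 1*6))*(-2507 - 3941) = (1179 + (14 - 6))*(-6448) = (1179 + 8)*(-6448) = 1187*(-6448) = -7653776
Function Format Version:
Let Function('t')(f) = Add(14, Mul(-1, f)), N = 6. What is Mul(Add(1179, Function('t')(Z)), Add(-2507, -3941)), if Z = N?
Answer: -7653776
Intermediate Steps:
Z = 6
Mul(Add(1179, Function('t')(Z)), Add(-2507, -3941)) = Mul(Add(1179, Add(14, Mul(-1, 6))), Add(-2507, -3941)) = Mul(Add(1179, Add(14, -6)), -6448) = Mul(Add(1179, 8), -6448) = Mul(1187, -6448) = -7653776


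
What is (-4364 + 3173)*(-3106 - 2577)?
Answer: 6768453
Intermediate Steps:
(-4364 + 3173)*(-3106 - 2577) = -1191*(-5683) = 6768453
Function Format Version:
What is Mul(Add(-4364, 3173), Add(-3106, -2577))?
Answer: 6768453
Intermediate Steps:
Mul(Add(-4364, 3173), Add(-3106, -2577)) = Mul(-1191, -5683) = 6768453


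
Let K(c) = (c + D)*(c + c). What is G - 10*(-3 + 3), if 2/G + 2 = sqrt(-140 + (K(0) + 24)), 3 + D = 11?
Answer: -I/(I + sqrt(29)) ≈ -0.033333 - 0.17951*I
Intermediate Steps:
D = 8 (D = -3 + 11 = 8)
K(c) = 2*c*(8 + c) (K(c) = (c + 8)*(c + c) = (8 + c)*(2*c) = 2*c*(8 + c))
G = 2/(-2 + 2*I*sqrt(29)) (G = 2/(-2 + sqrt(-140 + (2*0*(8 + 0) + 24))) = 2/(-2 + sqrt(-140 + (2*0*8 + 24))) = 2/(-2 + sqrt(-140 + (0 + 24))) = 2/(-2 + sqrt(-140 + 24)) = 2/(-2 + sqrt(-116)) = 2/(-2 + 2*I*sqrt(29)) ≈ -0.033333 - 0.17951*I)
G - 10*(-3 + 3) = -I/(I + sqrt(29)) - 10*(-3 + 3) = -I/(I + sqrt(29)) - 10*0 = -I/(I + sqrt(29)) + 0 = -I/(I + sqrt(29))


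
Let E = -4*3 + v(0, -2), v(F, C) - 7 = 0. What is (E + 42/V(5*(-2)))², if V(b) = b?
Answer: 2116/25 ≈ 84.640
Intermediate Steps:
v(F, C) = 7 (v(F, C) = 7 + 0 = 7)
E = -5 (E = -4*3 + 7 = -12 + 7 = -5)
(E + 42/V(5*(-2)))² = (-5 + 42/((5*(-2))))² = (-5 + 42/(-10))² = (-5 + 42*(-⅒))² = (-5 - 21/5)² = (-46/5)² = 2116/25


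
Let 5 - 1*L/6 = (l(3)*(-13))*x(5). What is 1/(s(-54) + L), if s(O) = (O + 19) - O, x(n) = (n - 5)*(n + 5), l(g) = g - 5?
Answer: 1/49 ≈ 0.020408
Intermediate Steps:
l(g) = -5 + g
x(n) = (-5 + n)*(5 + n)
L = 30 (L = 30 - 6*(-5 + 3)*(-13)*(-25 + 5²) = 30 - 6*(-2*(-13))*(-25 + 25) = 30 - 156*0 = 30 - 6*0 = 30 + 0 = 30)
s(O) = 19 (s(O) = (19 + O) - O = 19)
1/(s(-54) + L) = 1/(19 + 30) = 1/49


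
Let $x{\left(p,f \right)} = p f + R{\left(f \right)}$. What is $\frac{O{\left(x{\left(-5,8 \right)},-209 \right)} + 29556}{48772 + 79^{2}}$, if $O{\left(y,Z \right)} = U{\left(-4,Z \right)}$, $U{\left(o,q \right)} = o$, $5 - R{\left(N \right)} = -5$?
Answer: $\frac{29552}{55013} \approx 0.53718$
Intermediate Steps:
$R{\left(N \right)} = 10$ ($R{\left(N \right)} = 5 - -5 = 5 + 5 = 10$)
$x{\left(p,f \right)} = 10 + f p$ ($x{\left(p,f \right)} = p f + 10 = f p + 10 = 10 + f p$)
$O{\left(y,Z \right)} = -4$
$\frac{O{\left(x{\left(-5,8 \right)},-209 \right)} + 29556}{48772 + 79^{2}} = \frac{-4 + 29556}{48772 + 79^{2}} = \frac{29552}{48772 + 6241} = \frac{29552}{55013}$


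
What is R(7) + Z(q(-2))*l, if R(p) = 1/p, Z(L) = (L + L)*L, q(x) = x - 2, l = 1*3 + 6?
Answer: 2017/7 ≈ 288.14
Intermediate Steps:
l = 9 (l = 3 + 6 = 9)
q(x) = -2 + x
Z(L) = 2*L² (Z(L) = (2*L)*L = 2*L²)
R(7) + Z(q(-2))*l = 1/7 + (2*(-2 - 2)²)*9 = ⅐ + (2*(-4)²)*9 = ⅐ + (2*16)*9 = ⅐ + 32*9 = ⅐ + 288 = 2017/7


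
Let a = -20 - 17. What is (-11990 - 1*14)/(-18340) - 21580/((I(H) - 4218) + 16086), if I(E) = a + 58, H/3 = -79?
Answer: -63265411/54511065 ≈ -1.1606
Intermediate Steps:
H = -237 (H = 3*(-79) = -237)
a = -37
I(E) = 21 (I(E) = -37 + 58 = 21)
(-11990 - 1*14)/(-18340) - 21580/((I(H) - 4218) + 16086) = (-11990 - 1*14)/(-18340) - 21580/((21 - 4218) + 16086) = (-11990 - 14)*(-1/18340) - 21580/(-4197 + 16086) = -12004*(-1/18340) - 21580/11889 = 3001/4585 - 21580*1/11889 = 3001/4585 - 21580/11889 = -63265411/54511065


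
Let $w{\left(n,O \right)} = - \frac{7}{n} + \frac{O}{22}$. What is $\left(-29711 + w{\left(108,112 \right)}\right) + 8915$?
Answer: $- \frac{24699677}{1188} \approx -20791.0$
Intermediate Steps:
$w{\left(n,O \right)} = - \frac{7}{n} + \frac{O}{22}$ ($w{\left(n,O \right)} = - \frac{7}{n} + O \frac{1}{22} = - \frac{7}{n} + \frac{O}{22}$)
$\left(-29711 + w{\left(108,112 \right)}\right) + 8915 = \left(-29711 + \left(- \frac{7}{108} + \frac{1}{22} \cdot 112\right)\right) + 8915 = \left(-29711 + \left(\left(-7\right) \frac{1}{108} + \frac{56}{11}\right)\right) + 8915 = \left(-29711 + \left(- \frac{7}{108} + \frac{56}{11}\right)\right) + 8915 = \left(-29711 + \frac{5971}{1188}\right) + 8915 = - \frac{35290697}{1188} + 8915 = - \frac{24699677}{1188}$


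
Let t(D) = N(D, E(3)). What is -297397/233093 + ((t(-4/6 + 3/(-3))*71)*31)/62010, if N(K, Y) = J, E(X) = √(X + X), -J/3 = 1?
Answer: -6660233683/4818032310 ≈ -1.3824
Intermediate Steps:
J = -3 (J = -3*1 = -3)
E(X) = √2*√X (E(X) = √(2*X) = √2*√X)
N(K, Y) = -3
t(D) = -3
-297397/233093 + ((t(-4/6 + 3/(-3))*71)*31)/62010 = -297397/233093 + (-3*71*31)/62010 = -297397*1/233093 - 213*31*(1/62010) = -297397/233093 - 6603*1/62010 = -297397/233093 - 2201/20670 = -6660233683/4818032310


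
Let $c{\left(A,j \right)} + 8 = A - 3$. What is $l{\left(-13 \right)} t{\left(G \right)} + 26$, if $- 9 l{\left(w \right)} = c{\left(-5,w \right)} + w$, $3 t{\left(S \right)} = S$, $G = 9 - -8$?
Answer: $\frac{1195}{27} \approx 44.259$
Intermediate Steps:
$c{\left(A,j \right)} = -11 + A$ ($c{\left(A,j \right)} = -8 + \left(A - 3\right) = -8 + \left(-3 + A\right) = -11 + A$)
$G = 17$ ($G = 9 + 8 = 17$)
$t{\left(S \right)} = \frac{S}{3}$
$l{\left(w \right)} = \frac{16}{9} - \frac{w}{9}$ ($l{\left(w \right)} = - \frac{\left(-11 - 5\right) + w}{9} = - \frac{-16 + w}{9} = \frac{16}{9} - \frac{w}{9}$)
$l{\left(-13 \right)} t{\left(G \right)} + 26 = \left(\frac{16}{9} - - \frac{13}{9}\right) \frac{1}{3} \cdot 17 + 26 = \left(\frac{16}{9} + \frac{13}{9}\right) \frac{17}{3} + 26 = \frac{29}{9} \cdot \frac{17}{3} + 26 = \frac{493}{27} + 26 = \frac{1195}{27}$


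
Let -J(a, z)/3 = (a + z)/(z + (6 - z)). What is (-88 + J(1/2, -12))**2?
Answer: 108241/16 ≈ 6765.1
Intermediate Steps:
J(a, z) = -a/2 - z/2 (J(a, z) = -3*(a + z)/(z + (6 - z)) = -3*(a + z)/6 = -3*(a/6 + z/6) = -a/2 - z/2)
(-88 + J(1/2, -12))**2 = (-88 + (-1/2/2 - 1/2*(-12)))**2 = (-88 + (-1/2*1/2 + 6))**2 = (-88 + (-1/4 + 6))**2 = (-88 + 23/4)**2 = (-329/4)**2 = 108241/16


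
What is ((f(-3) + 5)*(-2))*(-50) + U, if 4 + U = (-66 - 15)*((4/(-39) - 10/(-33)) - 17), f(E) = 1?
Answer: 279817/143 ≈ 1956.8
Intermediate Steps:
U = 194017/143 (U = -4 + (-66 - 15)*((4/(-39) - 10/(-33)) - 17) = -4 - 81*((4*(-1/39) - 10*(-1/33)) - 17) = -4 - 81*((-4/39 + 10/33) - 17) = -4 - 81*(86/429 - 17) = -4 - 81*(-7207/429) = -4 + 194589/143 = 194017/143 ≈ 1356.8)
((f(-3) + 5)*(-2))*(-50) + U = ((1 + 5)*(-2))*(-50) + 194017/143 = (6*(-2))*(-50) + 194017/143 = -12*(-50) + 194017/143 = 600 + 194017/143 = 279817/143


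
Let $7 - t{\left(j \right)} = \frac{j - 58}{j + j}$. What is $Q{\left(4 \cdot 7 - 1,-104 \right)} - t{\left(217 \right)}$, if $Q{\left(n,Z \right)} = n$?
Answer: $\frac{8839}{434} \approx 20.366$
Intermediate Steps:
$t{\left(j \right)} = 7 - \frac{-58 + j}{2 j}$ ($t{\left(j \right)} = 7 - \frac{j - 58}{j + j} = 7 - \frac{-58 + j}{2 j}$)
$Q{\left(4 \cdot 7 - 1,-104 \right)} - t{\left(217 \right)} = \left(4 \cdot 7 - 1\right) - \left(\frac{13}{2} + \frac{29}{217}\right) = \left(28 - 1\right) - \left(\frac{13}{2} + 29 \cdot \frac{1}{217}\right) = 27 - \left(\frac{13}{2} + \frac{29}{217}\right) = 27 - \frac{2879}{434} = \frac{8839}{434}$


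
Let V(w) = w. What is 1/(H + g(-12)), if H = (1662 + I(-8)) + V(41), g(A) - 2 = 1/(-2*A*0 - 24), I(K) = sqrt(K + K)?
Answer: 982056/1674373777 - 2304*I/1674373777 ≈ 0.00058652 - 1.376e-6*I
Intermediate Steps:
I(K) = sqrt(2)*sqrt(K) (I(K) = sqrt(2*K) = sqrt(2)*sqrt(K))
g(A) = 47/24 (g(A) = 2 + 1/(-2*A*0 - 24) = 2 + 1/(0 - 24) = 2 + 1/(-24) = 2 - 1/24 = 47/24)
H = 1703 + 4*I (H = (1662 + sqrt(2)*sqrt(-8)) + 41 = (1662 + sqrt(2)*(2*I*sqrt(2))) + 41 = (1662 + 4*I) + 41 = 1703 + 4*I ≈ 1703.0 + 4.0*I)
1/(H + g(-12)) = 1/((1703 + 4*I) + 47/24) = 1/(40919/24 + 4*I) = 576*(40919/24 - 4*I)/1674373777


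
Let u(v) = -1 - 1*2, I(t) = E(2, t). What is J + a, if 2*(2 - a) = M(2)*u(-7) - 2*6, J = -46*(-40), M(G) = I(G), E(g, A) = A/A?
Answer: 3699/2 ≈ 1849.5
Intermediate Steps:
E(g, A) = 1
I(t) = 1
M(G) = 1
u(v) = -3 (u(v) = -1 - 2 = -3)
J = 1840
a = 19/2 (a = 2 - (1*(-3) - 2*6)/2 = 2 - (-3 - 12)/2 = 2 - ½*(-15) = 2 + 15/2 = 19/2 ≈ 9.5000)
J + a = 1840 + 19/2 = 3699/2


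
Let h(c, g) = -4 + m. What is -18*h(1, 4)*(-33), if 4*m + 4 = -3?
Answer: -6831/2 ≈ -3415.5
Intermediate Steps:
m = -7/4 (m = -1 + (¼)*(-3) = -1 - ¾ = -7/4 ≈ -1.7500)
h(c, g) = -23/4 (h(c, g) = -4 - 7/4 = -23/4)
-18*h(1, 4)*(-33) = -18*(-23/4)*(-33) = (207/2)*(-33) = -6831/2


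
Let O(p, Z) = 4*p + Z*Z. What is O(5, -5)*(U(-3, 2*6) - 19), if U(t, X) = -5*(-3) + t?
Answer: -315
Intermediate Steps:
O(p, Z) = Z² + 4*p (O(p, Z) = 4*p + Z² = Z² + 4*p)
U(t, X) = 15 + t
O(5, -5)*(U(-3, 2*6) - 19) = ((-5)² + 4*5)*((15 - 3) - 19) = (25 + 20)*(12 - 19) = 45*(-7) = -315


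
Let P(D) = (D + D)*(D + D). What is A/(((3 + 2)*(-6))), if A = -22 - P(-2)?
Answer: 19/15 ≈ 1.2667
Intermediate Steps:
P(D) = 4*D**2 (P(D) = (2*D)*(2*D) = 4*D**2)
A = -38 (A = -22 - 4*(-2)**2 = -22 - 4*4 = -22 - 1*16 = -22 - 16 = -38)
A/(((3 + 2)*(-6))) = -38*(-1/(6*(3 + 2))) = -38/(5*(-6)) = -38/(-30) = -38*(-1/30) = 19/15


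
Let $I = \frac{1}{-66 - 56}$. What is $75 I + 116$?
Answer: $\frac{14077}{122} \approx 115.39$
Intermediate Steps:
$I = - \frac{1}{122}$ ($I = \frac{1}{-122} = - \frac{1}{122} \approx -0.0081967$)
$75 I + 116 = 75 \left(- \frac{1}{122}\right) + 116 = - \frac{75}{122} + 116 = \frac{14077}{122}$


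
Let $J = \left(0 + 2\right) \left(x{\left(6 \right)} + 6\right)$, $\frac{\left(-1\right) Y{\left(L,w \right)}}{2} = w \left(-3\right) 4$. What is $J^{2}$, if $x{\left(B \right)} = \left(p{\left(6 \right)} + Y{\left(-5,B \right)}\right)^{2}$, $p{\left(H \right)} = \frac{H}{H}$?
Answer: $1769211844$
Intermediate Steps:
$p{\left(H \right)} = 1$
$Y{\left(L,w \right)} = 24 w$ ($Y{\left(L,w \right)} = - 2 w \left(-3\right) 4 = - 2 - 3 w 4 = - 2 \left(- 12 w\right) = 24 w$)
$x{\left(B \right)} = \left(1 + 24 B\right)^{2}$
$J = 42062$ ($J = \left(0 + 2\right) \left(\left(1 + 24 \cdot 6\right)^{2} + 6\right) = 2 \left(\left(1 + 144\right)^{2} + 6\right) = 2 \left(145^{2} + 6\right) = 2 \left(21025 + 6\right) = 2 \cdot 21031 = 42062$)
$J^{2} = 42062^{2} = 1769211844$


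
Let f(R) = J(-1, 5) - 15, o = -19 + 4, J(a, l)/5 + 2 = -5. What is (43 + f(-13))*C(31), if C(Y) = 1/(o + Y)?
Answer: -7/16 ≈ -0.43750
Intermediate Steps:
J(a, l) = -35 (J(a, l) = -10 + 5*(-5) = -10 - 25 = -35)
o = -15
C(Y) = 1/(-15 + Y)
f(R) = -50 (f(R) = -35 - 15 = -50)
(43 + f(-13))*C(31) = (43 - 50)/(-15 + 31) = -7/16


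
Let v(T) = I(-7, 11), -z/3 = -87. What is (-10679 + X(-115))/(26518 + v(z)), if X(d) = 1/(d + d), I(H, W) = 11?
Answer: -66383/164910 ≈ -0.40254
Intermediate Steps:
z = 261 (z = -3*(-87) = 261)
X(d) = 1/(2*d)
v(T) = 11
(-10679 + X(-115))/(26518 + v(z)) = (-10679 + (½)/(-115))/(26518 + 11) = (-10679 + (½)*(-1/115))/26529 = (-10679 - 1/230)*(1/26529) = -2456171/230*1/26529 = -66383/164910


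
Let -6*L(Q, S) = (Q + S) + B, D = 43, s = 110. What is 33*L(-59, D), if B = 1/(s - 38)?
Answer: 12661/144 ≈ 87.924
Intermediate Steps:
B = 1/72 (B = 1/(110 - 38) = 1/72 ≈ 0.013889)
L(Q, S) = -1/432 - Q/6 - S/6 (L(Q, S) = -((Q + S) + 1/72)/6 = -(1/72 + Q + S)/6 = -1/432 - Q/6 - S/6)
33*L(-59, D) = 33*(-1/432 - 1/6*(-59) - 1/6*43) = 33*(-1/432 + 59/6 - 43/6) = 33*(1151/432) = 12661/144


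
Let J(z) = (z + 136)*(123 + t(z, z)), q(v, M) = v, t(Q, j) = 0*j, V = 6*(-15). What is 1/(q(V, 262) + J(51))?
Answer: 1/22911 ≈ 4.3647e-5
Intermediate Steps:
V = -90
t(Q, j) = 0
J(z) = 16728 + 123*z (J(z) = (z + 136)*(123 + 0) = (136 + z)*123 = 16728 + 123*z)
1/(q(V, 262) + J(51)) = 1/(-90 + (16728 + 123*51)) = 1/(-90 + (16728 + 6273)) = 1/(-90 + 23001) = 1/22911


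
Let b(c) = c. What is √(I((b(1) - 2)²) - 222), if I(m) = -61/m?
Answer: I*√283 ≈ 16.823*I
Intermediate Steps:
√(I((b(1) - 2)²) - 222) = √(-61/(1 - 2)² - 222) = √(-61/((-1)²) - 222) = √(-61/1 - 222) = √(-61*1 - 222) = √(-61 - 222) = √(-283) = I*√283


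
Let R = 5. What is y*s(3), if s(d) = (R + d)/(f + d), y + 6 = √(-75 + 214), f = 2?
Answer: -48/5 + 8*√139/5 ≈ 9.2637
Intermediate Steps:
y = -6 + √139 (y = -6 + √(-75 + 214) = -6 + √139 ≈ 5.7898)
s(d) = (5 + d)/(2 + d)
y*s(3) = (-6 + √139)*((5 + 3)/(2 + 3)) = (-6 + √139)*(8/5) = -48/5 + 8*√139/5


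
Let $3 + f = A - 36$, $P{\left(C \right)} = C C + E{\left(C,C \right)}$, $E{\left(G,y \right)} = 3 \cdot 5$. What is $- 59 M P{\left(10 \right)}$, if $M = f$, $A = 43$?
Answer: $-27140$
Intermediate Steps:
$E{\left(G,y \right)} = 15$
$P{\left(C \right)} = 15 + C^{2}$ ($P{\left(C \right)} = C C + 15 = C^{2} + 15 = 15 + C^{2}$)
$f = 4$ ($f = -3 + \left(43 - 36\right) = -3 + 7 = 4$)
$M = 4$
$- 59 M P{\left(10 \right)} = \left(-59\right) 4 \left(15 + 10^{2}\right) = - 236 \left(15 + 100\right) = \left(-236\right) 115 = -27140$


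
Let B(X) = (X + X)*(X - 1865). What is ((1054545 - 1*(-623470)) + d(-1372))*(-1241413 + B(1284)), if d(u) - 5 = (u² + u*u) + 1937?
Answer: -14882725654225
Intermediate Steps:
d(u) = 1942 + 2*u² (d(u) = 5 + ((u² + u*u) + 1937) = 5 + ((u² + u²) + 1937) = 5 + (2*u² + 1937) = 5 + (1937 + 2*u²) = 1942 + 2*u²)
B(X) = 2*X*(-1865 + X) (B(X) = (2*X)*(-1865 + X) = 2*X*(-1865 + X))
((1054545 - 1*(-623470)) + d(-1372))*(-1241413 + B(1284)) = ((1054545 - 1*(-623470)) + (1942 + 2*(-1372)²))*(-1241413 + 2*1284*(-1865 + 1284)) = ((1054545 + 623470) + (1942 + 2*1882384))*(-1241413 + 2*1284*(-581)) = (1678015 + (1942 + 3764768))*(-1241413 - 1492008) = (1678015 + 3766710)*(-2733421) = 5444725*(-2733421) = -14882725654225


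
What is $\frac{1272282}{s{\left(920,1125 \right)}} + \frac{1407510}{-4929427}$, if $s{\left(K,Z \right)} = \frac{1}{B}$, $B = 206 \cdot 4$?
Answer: $\frac{5167815902341626}{4929427} \approx 1.0484 \cdot 10^{9}$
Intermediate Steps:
$B = 824$
$s{\left(K,Z \right)} = \frac{1}{824}$
$\frac{1272282}{s{\left(920,1125 \right)}} + \frac{1407510}{-4929427} = 1272282 \frac{1}{\frac{1}{824}} + \frac{1407510}{-4929427} = 1272282 \cdot 824 + 1407510 \left(- \frac{1}{4929427}\right) = 1048360368 - \frac{1407510}{4929427} = \frac{5167815902341626}{4929427}$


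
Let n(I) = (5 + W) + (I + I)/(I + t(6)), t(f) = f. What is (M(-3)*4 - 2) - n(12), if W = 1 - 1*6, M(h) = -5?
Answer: -70/3 ≈ -23.333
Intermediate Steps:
W = -5 (W = 1 - 6 = -5)
n(I) = 2*I/(6 + I) (n(I) = (5 - 5) + (I + I)/(I + 6) = 0 + (2*I)/(6 + I) = 0 + 2*I/(6 + I) = 2*I/(6 + I))
(M(-3)*4 - 2) - n(12) = (-5*4 - 2) - 2*12/(6 + 12) = (-20 - 2) - 2*12/18 = -22 - 2*12/18 = -22 - 1*4/3 = -22 - 4/3 = -70/3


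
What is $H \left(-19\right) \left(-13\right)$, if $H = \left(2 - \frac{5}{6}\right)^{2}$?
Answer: $\frac{12103}{36} \approx 336.19$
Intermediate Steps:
$H = \frac{49}{36}$ ($H = \left(2 - \frac{5}{6}\right)^{2} = \left(\frac{7}{6}\right)^{2} = \frac{49}{36} \approx 1.3611$)
$H \left(-19\right) \left(-13\right) = \frac{49}{36} \left(-19\right) \left(-13\right) = \left(- \frac{931}{36}\right) \left(-13\right) = \frac{12103}{36}$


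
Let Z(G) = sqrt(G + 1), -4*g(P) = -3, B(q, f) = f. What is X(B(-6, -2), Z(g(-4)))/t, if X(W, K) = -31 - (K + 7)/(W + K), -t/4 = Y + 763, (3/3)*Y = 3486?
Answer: 6/4249 - sqrt(7)/8498 ≈ 0.0011008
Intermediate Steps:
Y = 3486
g(P) = 3/4 (g(P) = -1/4*(-3) = 3/4)
Z(G) = sqrt(1 + G)
t = -16996 (t = -4*(3486 + 763) = -4*4249 = -16996)
X(W, K) = -31 - (7 + K)/(K + W)
X(B(-6, -2), Z(g(-4)))/t = ((-7 - 32*sqrt(1 + 3/4) - 31*(-2))/(sqrt(1 + 3/4) - 2))/(-16996) = ((-7 - 16*sqrt(7) + 62)/(sqrt(7/4) - 2))*(-1/16996) = ((-7 - 16*sqrt(7) + 62)/(sqrt(7)/2 - 2))*(-1/16996) = ((-7 - 16*sqrt(7) + 62)/(-2 + sqrt(7)/2))*(-1/16996) = ((55 - 16*sqrt(7))/(-2 + sqrt(7)/2))*(-1/16996) = -(55 - 16*sqrt(7))/(16996*(-2 + sqrt(7)/2))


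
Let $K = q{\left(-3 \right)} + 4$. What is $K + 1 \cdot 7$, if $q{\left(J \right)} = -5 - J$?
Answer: $9$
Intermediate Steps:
$K = 2$ ($K = \left(-5 - -3\right) + 4 = \left(-5 + 3\right) + 4 = -2 + 4 = 2$)
$K + 1 \cdot 7 = 2 + 1 \cdot 7 = 2 + 7 = 9$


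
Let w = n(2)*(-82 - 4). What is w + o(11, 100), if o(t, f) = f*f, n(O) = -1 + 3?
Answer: 9828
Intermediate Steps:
n(O) = 2
o(t, f) = f²
w = -172 (w = 2*(-82 - 4) = 2*(-86) = -172)
w + o(11, 100) = -172 + 100² = -172 + 10000 = 9828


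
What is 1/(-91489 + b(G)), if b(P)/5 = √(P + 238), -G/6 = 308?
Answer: -91489/8370277371 - 5*I*√1610/8370277371 ≈ -1.093e-5 - 2.3969e-8*I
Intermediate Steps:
G = -1848 (G = -6*308 = -1848)
b(P) = 5*√(238 + P) (b(P) = 5*√(P + 238) = 5*√(238 + P))
1/(-91489 + b(G)) = 1/(-91489 + 5*√(238 - 1848)) = 1/(-91489 + 5*√(-1610)) = 1/(-91489 + 5*(I*√1610)) = 1/(-91489 + 5*I*√1610)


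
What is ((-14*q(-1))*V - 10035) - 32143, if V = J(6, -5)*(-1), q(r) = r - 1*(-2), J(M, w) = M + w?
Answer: -42164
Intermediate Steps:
q(r) = 2 + r (q(r) = r + 2 = 2 + r)
V = -1 (V = (6 - 5)*(-1) = 1*(-1) = -1)
((-14*q(-1))*V - 10035) - 32143 = (-14*(2 - 1)*(-1) - 10035) - 32143 = (-14*1*(-1) - 10035) - 32143 = (-14*(-1) - 10035) - 32143 = (14 - 10035) - 32143 = -10021 - 32143 = -42164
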